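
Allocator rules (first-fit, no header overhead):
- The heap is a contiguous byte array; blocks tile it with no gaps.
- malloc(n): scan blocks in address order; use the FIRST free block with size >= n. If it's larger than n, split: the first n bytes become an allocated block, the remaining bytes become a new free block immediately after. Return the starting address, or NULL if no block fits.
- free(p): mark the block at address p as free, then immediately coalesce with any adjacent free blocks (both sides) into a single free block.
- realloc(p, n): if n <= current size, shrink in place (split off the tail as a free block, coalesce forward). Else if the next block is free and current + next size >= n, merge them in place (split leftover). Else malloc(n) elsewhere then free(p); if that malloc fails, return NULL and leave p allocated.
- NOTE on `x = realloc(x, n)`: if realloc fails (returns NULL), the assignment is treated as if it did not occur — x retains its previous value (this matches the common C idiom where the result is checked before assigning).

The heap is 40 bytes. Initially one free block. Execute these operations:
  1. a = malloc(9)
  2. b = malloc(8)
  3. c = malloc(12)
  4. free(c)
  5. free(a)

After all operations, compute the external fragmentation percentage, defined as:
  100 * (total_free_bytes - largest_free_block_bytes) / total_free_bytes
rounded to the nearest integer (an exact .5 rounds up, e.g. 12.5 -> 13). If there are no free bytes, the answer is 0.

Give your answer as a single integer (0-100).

Op 1: a = malloc(9) -> a = 0; heap: [0-8 ALLOC][9-39 FREE]
Op 2: b = malloc(8) -> b = 9; heap: [0-8 ALLOC][9-16 ALLOC][17-39 FREE]
Op 3: c = malloc(12) -> c = 17; heap: [0-8 ALLOC][9-16 ALLOC][17-28 ALLOC][29-39 FREE]
Op 4: free(c) -> (freed c); heap: [0-8 ALLOC][9-16 ALLOC][17-39 FREE]
Op 5: free(a) -> (freed a); heap: [0-8 FREE][9-16 ALLOC][17-39 FREE]
Free blocks: [9 23] total_free=32 largest=23 -> 100*(32-23)/32 = 900/32 = 28.125 -> rounds to 28

Answer: 28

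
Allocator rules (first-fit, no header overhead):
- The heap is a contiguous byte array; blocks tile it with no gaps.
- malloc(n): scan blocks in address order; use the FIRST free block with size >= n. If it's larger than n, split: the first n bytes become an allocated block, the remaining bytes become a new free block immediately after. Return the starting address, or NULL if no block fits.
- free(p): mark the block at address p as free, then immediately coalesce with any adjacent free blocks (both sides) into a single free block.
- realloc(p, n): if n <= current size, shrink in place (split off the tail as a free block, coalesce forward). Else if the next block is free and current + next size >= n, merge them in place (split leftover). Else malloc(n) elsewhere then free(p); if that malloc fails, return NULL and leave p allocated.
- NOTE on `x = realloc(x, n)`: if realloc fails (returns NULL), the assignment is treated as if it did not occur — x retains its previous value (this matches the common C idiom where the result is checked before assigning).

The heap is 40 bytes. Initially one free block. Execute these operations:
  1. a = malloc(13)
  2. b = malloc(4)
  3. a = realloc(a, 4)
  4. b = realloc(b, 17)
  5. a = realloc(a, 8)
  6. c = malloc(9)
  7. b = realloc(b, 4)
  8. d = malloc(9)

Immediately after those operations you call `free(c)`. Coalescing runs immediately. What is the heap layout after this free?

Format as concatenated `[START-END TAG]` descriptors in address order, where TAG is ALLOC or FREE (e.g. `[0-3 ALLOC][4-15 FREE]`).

Answer: [0-7 ALLOC][8-12 FREE][13-16 ALLOC][17-25 ALLOC][26-39 FREE]

Derivation:
Op 1: a = malloc(13) -> a = 0; heap: [0-12 ALLOC][13-39 FREE]
Op 2: b = malloc(4) -> b = 13; heap: [0-12 ALLOC][13-16 ALLOC][17-39 FREE]
Op 3: a = realloc(a, 4) -> a = 0; heap: [0-3 ALLOC][4-12 FREE][13-16 ALLOC][17-39 FREE]
Op 4: b = realloc(b, 17) -> b = 13; heap: [0-3 ALLOC][4-12 FREE][13-29 ALLOC][30-39 FREE]
Op 5: a = realloc(a, 8) -> a = 0; heap: [0-7 ALLOC][8-12 FREE][13-29 ALLOC][30-39 FREE]
Op 6: c = malloc(9) -> c = 30; heap: [0-7 ALLOC][8-12 FREE][13-29 ALLOC][30-38 ALLOC][39-39 FREE]
Op 7: b = realloc(b, 4) -> b = 13; heap: [0-7 ALLOC][8-12 FREE][13-16 ALLOC][17-29 FREE][30-38 ALLOC][39-39 FREE]
Op 8: d = malloc(9) -> d = 17; heap: [0-7 ALLOC][8-12 FREE][13-16 ALLOC][17-25 ALLOC][26-29 FREE][30-38 ALLOC][39-39 FREE]
free(c): c = 30 -> block [30-38 ALLOC]; mark free, coalesce with adjacent free neighbors -> [0-7 ALLOC][8-12 FREE][13-16 ALLOC][17-25 ALLOC][26-39 FREE]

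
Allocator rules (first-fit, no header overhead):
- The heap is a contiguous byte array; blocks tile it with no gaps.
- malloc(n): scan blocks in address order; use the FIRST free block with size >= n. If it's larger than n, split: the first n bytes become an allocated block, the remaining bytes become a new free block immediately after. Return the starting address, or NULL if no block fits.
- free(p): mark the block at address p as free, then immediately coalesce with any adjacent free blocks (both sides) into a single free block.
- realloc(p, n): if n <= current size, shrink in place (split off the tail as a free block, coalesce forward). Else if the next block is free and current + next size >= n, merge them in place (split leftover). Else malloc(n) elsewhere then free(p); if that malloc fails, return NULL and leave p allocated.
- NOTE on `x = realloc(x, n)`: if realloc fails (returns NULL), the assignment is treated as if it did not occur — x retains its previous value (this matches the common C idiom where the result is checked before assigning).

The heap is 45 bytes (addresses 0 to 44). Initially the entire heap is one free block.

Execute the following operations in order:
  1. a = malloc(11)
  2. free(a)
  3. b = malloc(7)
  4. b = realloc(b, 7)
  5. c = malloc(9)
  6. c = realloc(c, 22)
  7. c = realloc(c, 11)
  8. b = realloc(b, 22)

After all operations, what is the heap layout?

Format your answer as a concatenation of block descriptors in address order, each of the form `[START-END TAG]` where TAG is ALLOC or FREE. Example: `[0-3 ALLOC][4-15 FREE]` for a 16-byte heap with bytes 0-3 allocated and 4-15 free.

Op 1: a = malloc(11) -> a = 0; heap: [0-10 ALLOC][11-44 FREE]
Op 2: free(a) -> (freed a); heap: [0-44 FREE]
Op 3: b = malloc(7) -> b = 0; heap: [0-6 ALLOC][7-44 FREE]
Op 4: b = realloc(b, 7) -> b = 0; heap: [0-6 ALLOC][7-44 FREE]
Op 5: c = malloc(9) -> c = 7; heap: [0-6 ALLOC][7-15 ALLOC][16-44 FREE]
Op 6: c = realloc(c, 22) -> c = 7; heap: [0-6 ALLOC][7-28 ALLOC][29-44 FREE]
Op 7: c = realloc(c, 11) -> c = 7; heap: [0-6 ALLOC][7-17 ALLOC][18-44 FREE]
Op 8: b = realloc(b, 22) -> b = 18; heap: [0-6 FREE][7-17 ALLOC][18-39 ALLOC][40-44 FREE]

Answer: [0-6 FREE][7-17 ALLOC][18-39 ALLOC][40-44 FREE]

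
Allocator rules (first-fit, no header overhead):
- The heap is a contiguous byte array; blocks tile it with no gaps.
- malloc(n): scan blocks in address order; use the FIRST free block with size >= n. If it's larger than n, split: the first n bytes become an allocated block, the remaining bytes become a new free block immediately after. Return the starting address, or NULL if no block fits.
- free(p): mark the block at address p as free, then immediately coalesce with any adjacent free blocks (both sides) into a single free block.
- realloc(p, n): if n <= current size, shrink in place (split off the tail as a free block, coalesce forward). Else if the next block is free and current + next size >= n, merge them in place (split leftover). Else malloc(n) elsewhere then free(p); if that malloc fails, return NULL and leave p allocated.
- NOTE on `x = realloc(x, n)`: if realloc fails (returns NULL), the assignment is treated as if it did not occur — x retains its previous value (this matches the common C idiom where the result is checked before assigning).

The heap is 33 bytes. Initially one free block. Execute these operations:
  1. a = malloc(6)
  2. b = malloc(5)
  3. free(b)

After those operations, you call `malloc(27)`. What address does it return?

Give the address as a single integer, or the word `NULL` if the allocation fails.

Answer: 6

Derivation:
Op 1: a = malloc(6) -> a = 0; heap: [0-5 ALLOC][6-32 FREE]
Op 2: b = malloc(5) -> b = 6; heap: [0-5 ALLOC][6-10 ALLOC][11-32 FREE]
Op 3: free(b) -> (freed b); heap: [0-5 ALLOC][6-32 FREE]
malloc(27): first-fit scan over [0-5 ALLOC][6-32 FREE] -> 6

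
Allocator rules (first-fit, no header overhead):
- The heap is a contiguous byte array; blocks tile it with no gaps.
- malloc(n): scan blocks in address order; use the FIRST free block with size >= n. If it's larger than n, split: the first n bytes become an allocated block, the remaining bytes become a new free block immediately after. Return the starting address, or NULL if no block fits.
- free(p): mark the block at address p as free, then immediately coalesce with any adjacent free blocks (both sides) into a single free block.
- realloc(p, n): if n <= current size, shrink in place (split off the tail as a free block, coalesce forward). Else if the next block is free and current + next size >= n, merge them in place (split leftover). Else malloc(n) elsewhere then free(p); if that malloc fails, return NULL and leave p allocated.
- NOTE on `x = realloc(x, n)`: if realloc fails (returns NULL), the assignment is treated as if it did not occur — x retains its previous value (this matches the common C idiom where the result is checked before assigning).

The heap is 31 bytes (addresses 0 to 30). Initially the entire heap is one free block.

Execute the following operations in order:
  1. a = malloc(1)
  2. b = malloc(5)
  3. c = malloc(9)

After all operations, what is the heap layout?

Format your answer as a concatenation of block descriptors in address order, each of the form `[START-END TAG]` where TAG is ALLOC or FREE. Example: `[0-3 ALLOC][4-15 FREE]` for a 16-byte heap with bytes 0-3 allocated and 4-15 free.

Answer: [0-0 ALLOC][1-5 ALLOC][6-14 ALLOC][15-30 FREE]

Derivation:
Op 1: a = malloc(1) -> a = 0; heap: [0-0 ALLOC][1-30 FREE]
Op 2: b = malloc(5) -> b = 1; heap: [0-0 ALLOC][1-5 ALLOC][6-30 FREE]
Op 3: c = malloc(9) -> c = 6; heap: [0-0 ALLOC][1-5 ALLOC][6-14 ALLOC][15-30 FREE]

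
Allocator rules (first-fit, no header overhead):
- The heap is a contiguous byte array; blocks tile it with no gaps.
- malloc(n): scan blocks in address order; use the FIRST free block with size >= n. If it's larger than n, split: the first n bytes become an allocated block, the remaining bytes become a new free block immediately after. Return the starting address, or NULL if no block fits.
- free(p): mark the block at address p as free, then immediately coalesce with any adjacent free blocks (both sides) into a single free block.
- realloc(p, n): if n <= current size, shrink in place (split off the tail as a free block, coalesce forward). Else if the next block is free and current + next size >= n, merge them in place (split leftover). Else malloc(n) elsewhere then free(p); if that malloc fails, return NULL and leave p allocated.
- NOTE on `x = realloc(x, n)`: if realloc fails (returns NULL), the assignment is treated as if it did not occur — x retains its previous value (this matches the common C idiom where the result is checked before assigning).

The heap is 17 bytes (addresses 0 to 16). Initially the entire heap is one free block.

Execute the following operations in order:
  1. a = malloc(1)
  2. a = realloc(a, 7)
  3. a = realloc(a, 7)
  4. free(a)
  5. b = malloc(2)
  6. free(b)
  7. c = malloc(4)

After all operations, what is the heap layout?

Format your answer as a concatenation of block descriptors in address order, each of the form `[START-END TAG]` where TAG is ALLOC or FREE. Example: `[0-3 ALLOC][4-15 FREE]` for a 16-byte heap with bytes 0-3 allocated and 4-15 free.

Answer: [0-3 ALLOC][4-16 FREE]

Derivation:
Op 1: a = malloc(1) -> a = 0; heap: [0-0 ALLOC][1-16 FREE]
Op 2: a = realloc(a, 7) -> a = 0; heap: [0-6 ALLOC][7-16 FREE]
Op 3: a = realloc(a, 7) -> a = 0; heap: [0-6 ALLOC][7-16 FREE]
Op 4: free(a) -> (freed a); heap: [0-16 FREE]
Op 5: b = malloc(2) -> b = 0; heap: [0-1 ALLOC][2-16 FREE]
Op 6: free(b) -> (freed b); heap: [0-16 FREE]
Op 7: c = malloc(4) -> c = 0; heap: [0-3 ALLOC][4-16 FREE]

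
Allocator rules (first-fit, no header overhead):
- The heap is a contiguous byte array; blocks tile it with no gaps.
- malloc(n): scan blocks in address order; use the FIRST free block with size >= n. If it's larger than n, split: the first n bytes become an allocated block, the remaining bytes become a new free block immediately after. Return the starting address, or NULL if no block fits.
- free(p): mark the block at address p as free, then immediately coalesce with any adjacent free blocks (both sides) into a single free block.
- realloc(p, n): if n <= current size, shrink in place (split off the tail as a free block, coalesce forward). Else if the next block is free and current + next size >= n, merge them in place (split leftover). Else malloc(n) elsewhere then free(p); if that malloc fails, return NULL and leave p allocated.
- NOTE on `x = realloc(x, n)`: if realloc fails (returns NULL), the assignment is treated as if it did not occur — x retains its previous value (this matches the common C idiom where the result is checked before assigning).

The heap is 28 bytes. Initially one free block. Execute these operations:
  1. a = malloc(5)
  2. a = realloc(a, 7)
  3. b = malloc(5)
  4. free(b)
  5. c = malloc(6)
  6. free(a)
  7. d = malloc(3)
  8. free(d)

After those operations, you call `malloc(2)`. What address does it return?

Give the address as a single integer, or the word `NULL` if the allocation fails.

Answer: 0

Derivation:
Op 1: a = malloc(5) -> a = 0; heap: [0-4 ALLOC][5-27 FREE]
Op 2: a = realloc(a, 7) -> a = 0; heap: [0-6 ALLOC][7-27 FREE]
Op 3: b = malloc(5) -> b = 7; heap: [0-6 ALLOC][7-11 ALLOC][12-27 FREE]
Op 4: free(b) -> (freed b); heap: [0-6 ALLOC][7-27 FREE]
Op 5: c = malloc(6) -> c = 7; heap: [0-6 ALLOC][7-12 ALLOC][13-27 FREE]
Op 6: free(a) -> (freed a); heap: [0-6 FREE][7-12 ALLOC][13-27 FREE]
Op 7: d = malloc(3) -> d = 0; heap: [0-2 ALLOC][3-6 FREE][7-12 ALLOC][13-27 FREE]
Op 8: free(d) -> (freed d); heap: [0-6 FREE][7-12 ALLOC][13-27 FREE]
malloc(2): first-fit scan over [0-6 FREE][7-12 ALLOC][13-27 FREE] -> 0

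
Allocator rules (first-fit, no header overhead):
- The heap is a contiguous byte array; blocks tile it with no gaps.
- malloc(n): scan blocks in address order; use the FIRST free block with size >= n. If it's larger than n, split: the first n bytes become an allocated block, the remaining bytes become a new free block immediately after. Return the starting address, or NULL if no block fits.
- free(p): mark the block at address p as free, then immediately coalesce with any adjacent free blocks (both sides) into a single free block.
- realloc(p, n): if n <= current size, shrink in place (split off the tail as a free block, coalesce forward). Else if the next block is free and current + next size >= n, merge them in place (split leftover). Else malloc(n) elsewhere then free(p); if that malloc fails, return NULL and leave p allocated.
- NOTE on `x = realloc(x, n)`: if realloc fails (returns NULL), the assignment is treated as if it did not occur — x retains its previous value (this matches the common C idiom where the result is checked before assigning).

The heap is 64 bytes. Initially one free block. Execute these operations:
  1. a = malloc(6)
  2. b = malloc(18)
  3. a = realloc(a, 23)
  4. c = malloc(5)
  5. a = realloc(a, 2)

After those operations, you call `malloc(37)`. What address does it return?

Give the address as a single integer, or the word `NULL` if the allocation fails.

Answer: 26

Derivation:
Op 1: a = malloc(6) -> a = 0; heap: [0-5 ALLOC][6-63 FREE]
Op 2: b = malloc(18) -> b = 6; heap: [0-5 ALLOC][6-23 ALLOC][24-63 FREE]
Op 3: a = realloc(a, 23) -> a = 24; heap: [0-5 FREE][6-23 ALLOC][24-46 ALLOC][47-63 FREE]
Op 4: c = malloc(5) -> c = 0; heap: [0-4 ALLOC][5-5 FREE][6-23 ALLOC][24-46 ALLOC][47-63 FREE]
Op 5: a = realloc(a, 2) -> a = 24; heap: [0-4 ALLOC][5-5 FREE][6-23 ALLOC][24-25 ALLOC][26-63 FREE]
malloc(37): first-fit scan over [0-4 ALLOC][5-5 FREE][6-23 ALLOC][24-25 ALLOC][26-63 FREE] -> 26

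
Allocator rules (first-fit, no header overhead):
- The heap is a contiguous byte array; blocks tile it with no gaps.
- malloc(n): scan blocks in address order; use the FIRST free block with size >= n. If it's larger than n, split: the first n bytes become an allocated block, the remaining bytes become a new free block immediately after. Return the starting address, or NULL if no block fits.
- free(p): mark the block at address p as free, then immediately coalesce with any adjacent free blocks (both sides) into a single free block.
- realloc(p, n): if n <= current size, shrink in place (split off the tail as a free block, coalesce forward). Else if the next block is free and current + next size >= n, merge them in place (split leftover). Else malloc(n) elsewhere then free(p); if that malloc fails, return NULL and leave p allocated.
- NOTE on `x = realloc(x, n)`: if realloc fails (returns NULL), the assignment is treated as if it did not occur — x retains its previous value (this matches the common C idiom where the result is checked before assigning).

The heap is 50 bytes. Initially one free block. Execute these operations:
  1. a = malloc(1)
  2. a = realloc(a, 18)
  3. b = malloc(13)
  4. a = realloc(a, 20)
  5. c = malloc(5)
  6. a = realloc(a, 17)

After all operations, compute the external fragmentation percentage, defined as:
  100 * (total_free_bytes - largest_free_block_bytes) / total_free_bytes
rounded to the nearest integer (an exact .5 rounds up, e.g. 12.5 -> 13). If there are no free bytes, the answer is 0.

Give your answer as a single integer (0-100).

Answer: 7

Derivation:
Op 1: a = malloc(1) -> a = 0; heap: [0-0 ALLOC][1-49 FREE]
Op 2: a = realloc(a, 18) -> a = 0; heap: [0-17 ALLOC][18-49 FREE]
Op 3: b = malloc(13) -> b = 18; heap: [0-17 ALLOC][18-30 ALLOC][31-49 FREE]
Op 4: a = realloc(a, 20) -> NULL (a unchanged); heap: [0-17 ALLOC][18-30 ALLOC][31-49 FREE]
Op 5: c = malloc(5) -> c = 31; heap: [0-17 ALLOC][18-30 ALLOC][31-35 ALLOC][36-49 FREE]
Op 6: a = realloc(a, 17) -> a = 0; heap: [0-16 ALLOC][17-17 FREE][18-30 ALLOC][31-35 ALLOC][36-49 FREE]
Free blocks: [1 14] total_free=15 largest=14 -> 100*(15-14)/15 = 100/15 ≈ 6.667 -> rounds to 7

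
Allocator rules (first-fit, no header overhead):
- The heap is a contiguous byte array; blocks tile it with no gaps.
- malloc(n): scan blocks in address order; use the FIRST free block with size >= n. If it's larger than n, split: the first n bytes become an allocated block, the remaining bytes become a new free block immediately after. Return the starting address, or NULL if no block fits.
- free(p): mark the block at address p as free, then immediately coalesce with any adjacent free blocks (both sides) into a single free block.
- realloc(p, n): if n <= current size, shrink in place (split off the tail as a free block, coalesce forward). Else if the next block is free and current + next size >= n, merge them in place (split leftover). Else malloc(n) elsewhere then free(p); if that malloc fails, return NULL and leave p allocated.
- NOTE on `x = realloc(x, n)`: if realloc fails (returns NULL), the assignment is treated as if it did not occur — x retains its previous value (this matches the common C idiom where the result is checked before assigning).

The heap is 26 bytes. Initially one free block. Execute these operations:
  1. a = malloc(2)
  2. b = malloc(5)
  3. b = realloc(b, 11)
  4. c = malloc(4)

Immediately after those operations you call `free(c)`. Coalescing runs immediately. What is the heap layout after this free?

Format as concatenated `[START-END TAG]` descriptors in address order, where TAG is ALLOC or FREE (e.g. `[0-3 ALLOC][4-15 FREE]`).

Op 1: a = malloc(2) -> a = 0; heap: [0-1 ALLOC][2-25 FREE]
Op 2: b = malloc(5) -> b = 2; heap: [0-1 ALLOC][2-6 ALLOC][7-25 FREE]
Op 3: b = realloc(b, 11) -> b = 2; heap: [0-1 ALLOC][2-12 ALLOC][13-25 FREE]
Op 4: c = malloc(4) -> c = 13; heap: [0-1 ALLOC][2-12 ALLOC][13-16 ALLOC][17-25 FREE]
free(c): c = 13 -> block [13-16 ALLOC]; mark free, coalesce with adjacent free neighbors -> [0-1 ALLOC][2-12 ALLOC][13-25 FREE]

Answer: [0-1 ALLOC][2-12 ALLOC][13-25 FREE]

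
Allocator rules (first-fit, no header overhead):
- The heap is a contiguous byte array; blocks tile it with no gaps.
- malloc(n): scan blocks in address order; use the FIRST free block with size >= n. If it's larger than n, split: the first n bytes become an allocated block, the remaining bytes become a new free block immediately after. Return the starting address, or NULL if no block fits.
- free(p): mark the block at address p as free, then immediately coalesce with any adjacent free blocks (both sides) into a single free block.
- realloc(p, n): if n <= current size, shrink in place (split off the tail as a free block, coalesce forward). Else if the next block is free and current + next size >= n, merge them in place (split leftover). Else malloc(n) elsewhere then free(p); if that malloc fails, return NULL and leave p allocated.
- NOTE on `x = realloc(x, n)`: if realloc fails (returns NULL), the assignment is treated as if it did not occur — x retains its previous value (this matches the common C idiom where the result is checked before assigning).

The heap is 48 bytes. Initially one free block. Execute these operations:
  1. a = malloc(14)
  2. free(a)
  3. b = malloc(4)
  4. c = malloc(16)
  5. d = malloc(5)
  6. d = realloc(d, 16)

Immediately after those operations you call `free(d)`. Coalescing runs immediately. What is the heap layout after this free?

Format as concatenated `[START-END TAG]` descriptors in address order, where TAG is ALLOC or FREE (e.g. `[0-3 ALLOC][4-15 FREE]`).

Answer: [0-3 ALLOC][4-19 ALLOC][20-47 FREE]

Derivation:
Op 1: a = malloc(14) -> a = 0; heap: [0-13 ALLOC][14-47 FREE]
Op 2: free(a) -> (freed a); heap: [0-47 FREE]
Op 3: b = malloc(4) -> b = 0; heap: [0-3 ALLOC][4-47 FREE]
Op 4: c = malloc(16) -> c = 4; heap: [0-3 ALLOC][4-19 ALLOC][20-47 FREE]
Op 5: d = malloc(5) -> d = 20; heap: [0-3 ALLOC][4-19 ALLOC][20-24 ALLOC][25-47 FREE]
Op 6: d = realloc(d, 16) -> d = 20; heap: [0-3 ALLOC][4-19 ALLOC][20-35 ALLOC][36-47 FREE]
free(d): d = 20 -> block [20-35 ALLOC]; mark free, coalesce with adjacent free neighbors -> [0-3 ALLOC][4-19 ALLOC][20-47 FREE]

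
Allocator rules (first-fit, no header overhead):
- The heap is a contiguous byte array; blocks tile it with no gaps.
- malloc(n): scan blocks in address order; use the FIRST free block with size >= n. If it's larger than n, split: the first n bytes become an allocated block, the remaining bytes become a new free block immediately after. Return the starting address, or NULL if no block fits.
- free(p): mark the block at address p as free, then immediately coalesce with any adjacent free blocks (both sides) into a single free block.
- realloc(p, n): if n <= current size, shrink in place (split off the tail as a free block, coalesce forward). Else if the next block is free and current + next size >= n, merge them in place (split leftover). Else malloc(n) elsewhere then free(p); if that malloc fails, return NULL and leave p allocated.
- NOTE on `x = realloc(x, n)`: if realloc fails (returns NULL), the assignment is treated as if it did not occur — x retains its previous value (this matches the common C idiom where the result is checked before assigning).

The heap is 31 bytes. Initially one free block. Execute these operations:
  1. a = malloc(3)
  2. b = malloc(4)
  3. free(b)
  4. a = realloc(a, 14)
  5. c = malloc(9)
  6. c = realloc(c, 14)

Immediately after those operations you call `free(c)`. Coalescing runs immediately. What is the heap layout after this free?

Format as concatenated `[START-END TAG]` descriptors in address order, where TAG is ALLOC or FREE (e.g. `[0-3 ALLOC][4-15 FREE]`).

Op 1: a = malloc(3) -> a = 0; heap: [0-2 ALLOC][3-30 FREE]
Op 2: b = malloc(4) -> b = 3; heap: [0-2 ALLOC][3-6 ALLOC][7-30 FREE]
Op 3: free(b) -> (freed b); heap: [0-2 ALLOC][3-30 FREE]
Op 4: a = realloc(a, 14) -> a = 0; heap: [0-13 ALLOC][14-30 FREE]
Op 5: c = malloc(9) -> c = 14; heap: [0-13 ALLOC][14-22 ALLOC][23-30 FREE]
Op 6: c = realloc(c, 14) -> c = 14; heap: [0-13 ALLOC][14-27 ALLOC][28-30 FREE]
free(c): c = 14 -> block [14-27 ALLOC]; mark free, coalesce with adjacent free neighbors -> [0-13 ALLOC][14-30 FREE]

Answer: [0-13 ALLOC][14-30 FREE]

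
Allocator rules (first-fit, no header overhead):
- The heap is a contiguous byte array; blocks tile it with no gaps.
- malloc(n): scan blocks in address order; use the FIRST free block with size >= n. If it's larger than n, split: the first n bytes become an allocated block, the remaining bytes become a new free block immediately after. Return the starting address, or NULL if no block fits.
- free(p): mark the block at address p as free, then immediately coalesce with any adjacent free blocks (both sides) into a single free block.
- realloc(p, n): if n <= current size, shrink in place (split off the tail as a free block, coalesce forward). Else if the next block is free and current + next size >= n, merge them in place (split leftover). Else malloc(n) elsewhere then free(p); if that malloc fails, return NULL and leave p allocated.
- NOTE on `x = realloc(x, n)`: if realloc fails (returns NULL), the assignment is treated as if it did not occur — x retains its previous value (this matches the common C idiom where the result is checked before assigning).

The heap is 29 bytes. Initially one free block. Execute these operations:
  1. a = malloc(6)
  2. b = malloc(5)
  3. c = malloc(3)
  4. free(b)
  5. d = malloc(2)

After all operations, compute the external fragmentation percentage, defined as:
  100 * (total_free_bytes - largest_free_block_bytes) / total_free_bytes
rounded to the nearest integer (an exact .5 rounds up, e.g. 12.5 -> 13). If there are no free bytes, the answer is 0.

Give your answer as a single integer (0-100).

Op 1: a = malloc(6) -> a = 0; heap: [0-5 ALLOC][6-28 FREE]
Op 2: b = malloc(5) -> b = 6; heap: [0-5 ALLOC][6-10 ALLOC][11-28 FREE]
Op 3: c = malloc(3) -> c = 11; heap: [0-5 ALLOC][6-10 ALLOC][11-13 ALLOC][14-28 FREE]
Op 4: free(b) -> (freed b); heap: [0-5 ALLOC][6-10 FREE][11-13 ALLOC][14-28 FREE]
Op 5: d = malloc(2) -> d = 6; heap: [0-5 ALLOC][6-7 ALLOC][8-10 FREE][11-13 ALLOC][14-28 FREE]
Free blocks: [3 15] total_free=18 largest=15 -> 100*(18-15)/18 = 300/18 ≈ 16.667 -> rounds to 17

Answer: 17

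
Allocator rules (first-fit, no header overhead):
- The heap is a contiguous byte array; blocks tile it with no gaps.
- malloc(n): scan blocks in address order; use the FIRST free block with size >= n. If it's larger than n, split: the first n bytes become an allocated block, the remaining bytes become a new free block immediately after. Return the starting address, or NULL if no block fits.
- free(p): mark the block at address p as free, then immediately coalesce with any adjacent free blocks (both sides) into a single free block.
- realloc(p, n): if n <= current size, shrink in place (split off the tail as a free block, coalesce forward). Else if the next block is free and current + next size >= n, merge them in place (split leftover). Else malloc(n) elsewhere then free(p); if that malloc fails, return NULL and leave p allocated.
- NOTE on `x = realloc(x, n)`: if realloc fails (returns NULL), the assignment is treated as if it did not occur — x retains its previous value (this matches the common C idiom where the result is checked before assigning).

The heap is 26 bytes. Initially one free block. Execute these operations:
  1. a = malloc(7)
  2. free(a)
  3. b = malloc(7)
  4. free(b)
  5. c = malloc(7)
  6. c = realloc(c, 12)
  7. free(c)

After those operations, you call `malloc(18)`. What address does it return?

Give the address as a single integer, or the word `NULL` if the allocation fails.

Op 1: a = malloc(7) -> a = 0; heap: [0-6 ALLOC][7-25 FREE]
Op 2: free(a) -> (freed a); heap: [0-25 FREE]
Op 3: b = malloc(7) -> b = 0; heap: [0-6 ALLOC][7-25 FREE]
Op 4: free(b) -> (freed b); heap: [0-25 FREE]
Op 5: c = malloc(7) -> c = 0; heap: [0-6 ALLOC][7-25 FREE]
Op 6: c = realloc(c, 12) -> c = 0; heap: [0-11 ALLOC][12-25 FREE]
Op 7: free(c) -> (freed c); heap: [0-25 FREE]
malloc(18): first-fit scan over [0-25 FREE] -> 0

Answer: 0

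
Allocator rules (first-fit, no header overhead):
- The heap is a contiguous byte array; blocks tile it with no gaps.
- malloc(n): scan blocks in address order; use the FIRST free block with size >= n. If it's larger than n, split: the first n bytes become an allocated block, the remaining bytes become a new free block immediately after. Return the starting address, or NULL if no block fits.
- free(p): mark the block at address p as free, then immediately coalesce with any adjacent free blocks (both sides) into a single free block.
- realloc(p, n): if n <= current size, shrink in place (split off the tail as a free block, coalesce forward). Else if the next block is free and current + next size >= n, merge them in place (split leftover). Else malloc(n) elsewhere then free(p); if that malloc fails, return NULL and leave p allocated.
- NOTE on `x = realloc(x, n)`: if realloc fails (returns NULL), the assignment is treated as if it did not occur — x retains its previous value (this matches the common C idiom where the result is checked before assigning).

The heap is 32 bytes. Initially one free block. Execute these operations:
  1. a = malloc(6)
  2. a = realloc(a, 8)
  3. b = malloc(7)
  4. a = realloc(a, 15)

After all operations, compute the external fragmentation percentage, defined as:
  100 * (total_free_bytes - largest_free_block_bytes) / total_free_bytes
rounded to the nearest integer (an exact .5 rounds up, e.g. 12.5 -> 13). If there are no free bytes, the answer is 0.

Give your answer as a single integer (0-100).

Answer: 20

Derivation:
Op 1: a = malloc(6) -> a = 0; heap: [0-5 ALLOC][6-31 FREE]
Op 2: a = realloc(a, 8) -> a = 0; heap: [0-7 ALLOC][8-31 FREE]
Op 3: b = malloc(7) -> b = 8; heap: [0-7 ALLOC][8-14 ALLOC][15-31 FREE]
Op 4: a = realloc(a, 15) -> a = 15; heap: [0-7 FREE][8-14 ALLOC][15-29 ALLOC][30-31 FREE]
Free blocks: [8 2] total_free=10 largest=8 -> 100*(10-8)/10 = 200/10 = 20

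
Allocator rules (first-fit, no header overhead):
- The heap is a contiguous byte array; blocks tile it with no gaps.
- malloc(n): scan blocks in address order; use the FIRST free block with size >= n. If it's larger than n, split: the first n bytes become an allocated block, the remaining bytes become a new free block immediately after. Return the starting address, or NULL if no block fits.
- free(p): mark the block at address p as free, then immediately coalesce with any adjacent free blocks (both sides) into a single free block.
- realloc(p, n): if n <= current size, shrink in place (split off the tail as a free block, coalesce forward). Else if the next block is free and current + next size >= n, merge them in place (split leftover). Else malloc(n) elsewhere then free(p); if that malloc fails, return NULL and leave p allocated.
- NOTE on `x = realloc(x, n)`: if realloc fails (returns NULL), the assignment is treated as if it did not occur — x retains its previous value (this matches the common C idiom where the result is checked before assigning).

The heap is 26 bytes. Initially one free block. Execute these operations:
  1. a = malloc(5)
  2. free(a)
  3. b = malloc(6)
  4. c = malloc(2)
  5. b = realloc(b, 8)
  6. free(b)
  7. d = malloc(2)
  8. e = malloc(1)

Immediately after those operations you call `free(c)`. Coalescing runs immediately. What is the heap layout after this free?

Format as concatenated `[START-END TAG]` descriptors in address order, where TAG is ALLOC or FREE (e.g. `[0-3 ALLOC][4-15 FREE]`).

Answer: [0-1 ALLOC][2-2 ALLOC][3-25 FREE]

Derivation:
Op 1: a = malloc(5) -> a = 0; heap: [0-4 ALLOC][5-25 FREE]
Op 2: free(a) -> (freed a); heap: [0-25 FREE]
Op 3: b = malloc(6) -> b = 0; heap: [0-5 ALLOC][6-25 FREE]
Op 4: c = malloc(2) -> c = 6; heap: [0-5 ALLOC][6-7 ALLOC][8-25 FREE]
Op 5: b = realloc(b, 8) -> b = 8; heap: [0-5 FREE][6-7 ALLOC][8-15 ALLOC][16-25 FREE]
Op 6: free(b) -> (freed b); heap: [0-5 FREE][6-7 ALLOC][8-25 FREE]
Op 7: d = malloc(2) -> d = 0; heap: [0-1 ALLOC][2-5 FREE][6-7 ALLOC][8-25 FREE]
Op 8: e = malloc(1) -> e = 2; heap: [0-1 ALLOC][2-2 ALLOC][3-5 FREE][6-7 ALLOC][8-25 FREE]
free(c): c = 6 -> block [6-7 ALLOC]; mark free, coalesce with adjacent free neighbors -> [0-1 ALLOC][2-2 ALLOC][3-25 FREE]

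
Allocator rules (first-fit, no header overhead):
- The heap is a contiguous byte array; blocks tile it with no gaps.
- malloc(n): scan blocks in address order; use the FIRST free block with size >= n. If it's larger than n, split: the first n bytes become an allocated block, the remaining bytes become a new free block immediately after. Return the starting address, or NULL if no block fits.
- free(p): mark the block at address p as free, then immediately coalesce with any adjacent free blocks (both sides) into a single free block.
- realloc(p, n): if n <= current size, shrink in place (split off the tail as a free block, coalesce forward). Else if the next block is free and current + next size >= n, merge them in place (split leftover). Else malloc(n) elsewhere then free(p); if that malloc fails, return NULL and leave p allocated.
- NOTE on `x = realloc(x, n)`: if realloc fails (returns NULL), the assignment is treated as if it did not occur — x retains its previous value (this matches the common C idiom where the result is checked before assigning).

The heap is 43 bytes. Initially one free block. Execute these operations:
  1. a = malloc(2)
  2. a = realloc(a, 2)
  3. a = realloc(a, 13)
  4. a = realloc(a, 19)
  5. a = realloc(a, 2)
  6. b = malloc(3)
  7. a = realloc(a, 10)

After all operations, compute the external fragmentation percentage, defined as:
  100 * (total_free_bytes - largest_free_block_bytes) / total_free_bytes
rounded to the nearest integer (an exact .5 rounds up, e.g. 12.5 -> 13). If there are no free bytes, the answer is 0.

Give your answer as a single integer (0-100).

Op 1: a = malloc(2) -> a = 0; heap: [0-1 ALLOC][2-42 FREE]
Op 2: a = realloc(a, 2) -> a = 0; heap: [0-1 ALLOC][2-42 FREE]
Op 3: a = realloc(a, 13) -> a = 0; heap: [0-12 ALLOC][13-42 FREE]
Op 4: a = realloc(a, 19) -> a = 0; heap: [0-18 ALLOC][19-42 FREE]
Op 5: a = realloc(a, 2) -> a = 0; heap: [0-1 ALLOC][2-42 FREE]
Op 6: b = malloc(3) -> b = 2; heap: [0-1 ALLOC][2-4 ALLOC][5-42 FREE]
Op 7: a = realloc(a, 10) -> a = 5; heap: [0-1 FREE][2-4 ALLOC][5-14 ALLOC][15-42 FREE]
Free blocks: [2 28] total_free=30 largest=28 -> 100*(30-28)/30 = 200/30 ≈ 6.667 -> rounds to 7

Answer: 7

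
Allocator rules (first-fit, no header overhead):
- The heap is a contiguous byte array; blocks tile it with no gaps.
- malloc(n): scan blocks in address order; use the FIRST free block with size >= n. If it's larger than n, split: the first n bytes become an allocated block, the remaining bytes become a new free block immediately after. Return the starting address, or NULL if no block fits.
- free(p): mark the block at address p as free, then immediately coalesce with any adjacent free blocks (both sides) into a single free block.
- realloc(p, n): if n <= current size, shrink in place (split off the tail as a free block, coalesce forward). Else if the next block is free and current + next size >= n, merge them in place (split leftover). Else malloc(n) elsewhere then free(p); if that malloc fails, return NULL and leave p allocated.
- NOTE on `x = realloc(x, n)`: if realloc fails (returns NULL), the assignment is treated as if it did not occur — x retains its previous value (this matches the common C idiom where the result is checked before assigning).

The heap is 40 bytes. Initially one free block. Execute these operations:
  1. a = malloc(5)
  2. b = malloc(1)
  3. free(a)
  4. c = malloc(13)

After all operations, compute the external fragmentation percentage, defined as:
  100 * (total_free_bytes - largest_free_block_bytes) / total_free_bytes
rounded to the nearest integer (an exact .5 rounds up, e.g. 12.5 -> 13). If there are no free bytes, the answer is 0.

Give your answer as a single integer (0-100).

Answer: 19

Derivation:
Op 1: a = malloc(5) -> a = 0; heap: [0-4 ALLOC][5-39 FREE]
Op 2: b = malloc(1) -> b = 5; heap: [0-4 ALLOC][5-5 ALLOC][6-39 FREE]
Op 3: free(a) -> (freed a); heap: [0-4 FREE][5-5 ALLOC][6-39 FREE]
Op 4: c = malloc(13) -> c = 6; heap: [0-4 FREE][5-5 ALLOC][6-18 ALLOC][19-39 FREE]
Free blocks: [5 21] total_free=26 largest=21 -> 100*(26-21)/26 = 500/26 ≈ 19.231 -> rounds to 19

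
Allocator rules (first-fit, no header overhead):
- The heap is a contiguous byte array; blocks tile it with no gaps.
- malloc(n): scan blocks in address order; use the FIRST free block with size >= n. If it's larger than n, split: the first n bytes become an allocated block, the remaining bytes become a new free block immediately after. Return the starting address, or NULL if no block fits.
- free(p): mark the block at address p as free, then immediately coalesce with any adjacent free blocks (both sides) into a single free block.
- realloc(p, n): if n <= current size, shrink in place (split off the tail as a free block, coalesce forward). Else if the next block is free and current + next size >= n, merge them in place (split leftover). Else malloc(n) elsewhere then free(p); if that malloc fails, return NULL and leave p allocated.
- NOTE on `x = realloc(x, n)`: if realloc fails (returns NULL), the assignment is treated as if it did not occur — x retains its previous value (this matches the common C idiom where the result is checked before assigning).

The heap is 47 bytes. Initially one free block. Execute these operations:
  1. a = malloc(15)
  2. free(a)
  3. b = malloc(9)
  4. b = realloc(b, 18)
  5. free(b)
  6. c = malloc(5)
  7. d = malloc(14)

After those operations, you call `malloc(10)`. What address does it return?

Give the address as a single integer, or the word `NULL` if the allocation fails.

Answer: 19

Derivation:
Op 1: a = malloc(15) -> a = 0; heap: [0-14 ALLOC][15-46 FREE]
Op 2: free(a) -> (freed a); heap: [0-46 FREE]
Op 3: b = malloc(9) -> b = 0; heap: [0-8 ALLOC][9-46 FREE]
Op 4: b = realloc(b, 18) -> b = 0; heap: [0-17 ALLOC][18-46 FREE]
Op 5: free(b) -> (freed b); heap: [0-46 FREE]
Op 6: c = malloc(5) -> c = 0; heap: [0-4 ALLOC][5-46 FREE]
Op 7: d = malloc(14) -> d = 5; heap: [0-4 ALLOC][5-18 ALLOC][19-46 FREE]
malloc(10): first-fit scan over [0-4 ALLOC][5-18 ALLOC][19-46 FREE] -> 19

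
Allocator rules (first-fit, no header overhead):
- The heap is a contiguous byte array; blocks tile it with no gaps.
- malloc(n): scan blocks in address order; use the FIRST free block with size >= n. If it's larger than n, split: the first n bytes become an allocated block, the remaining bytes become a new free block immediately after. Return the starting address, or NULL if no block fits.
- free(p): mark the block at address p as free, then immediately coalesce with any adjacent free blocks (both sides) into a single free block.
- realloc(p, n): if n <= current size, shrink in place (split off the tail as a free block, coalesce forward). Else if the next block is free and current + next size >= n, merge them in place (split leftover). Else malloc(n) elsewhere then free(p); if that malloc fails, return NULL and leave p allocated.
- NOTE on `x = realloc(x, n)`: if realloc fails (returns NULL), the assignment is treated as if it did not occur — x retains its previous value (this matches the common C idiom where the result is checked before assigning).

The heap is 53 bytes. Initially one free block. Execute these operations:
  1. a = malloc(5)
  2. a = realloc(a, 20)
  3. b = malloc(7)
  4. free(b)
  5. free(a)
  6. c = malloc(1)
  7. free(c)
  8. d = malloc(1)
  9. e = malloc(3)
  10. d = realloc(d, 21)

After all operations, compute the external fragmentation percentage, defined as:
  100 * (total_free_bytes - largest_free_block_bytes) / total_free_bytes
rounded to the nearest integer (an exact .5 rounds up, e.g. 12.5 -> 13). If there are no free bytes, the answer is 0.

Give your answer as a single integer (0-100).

Answer: 3

Derivation:
Op 1: a = malloc(5) -> a = 0; heap: [0-4 ALLOC][5-52 FREE]
Op 2: a = realloc(a, 20) -> a = 0; heap: [0-19 ALLOC][20-52 FREE]
Op 3: b = malloc(7) -> b = 20; heap: [0-19 ALLOC][20-26 ALLOC][27-52 FREE]
Op 4: free(b) -> (freed b); heap: [0-19 ALLOC][20-52 FREE]
Op 5: free(a) -> (freed a); heap: [0-52 FREE]
Op 6: c = malloc(1) -> c = 0; heap: [0-0 ALLOC][1-52 FREE]
Op 7: free(c) -> (freed c); heap: [0-52 FREE]
Op 8: d = malloc(1) -> d = 0; heap: [0-0 ALLOC][1-52 FREE]
Op 9: e = malloc(3) -> e = 1; heap: [0-0 ALLOC][1-3 ALLOC][4-52 FREE]
Op 10: d = realloc(d, 21) -> d = 4; heap: [0-0 FREE][1-3 ALLOC][4-24 ALLOC][25-52 FREE]
Free blocks: [1 28] total_free=29 largest=28 -> 100*(29-28)/29 = 100/29 ≈ 3.448 -> rounds to 3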